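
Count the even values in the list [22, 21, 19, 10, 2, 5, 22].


Check each element:
  22 is even
  21 is odd
  19 is odd
  10 is even
  2 is even
  5 is odd
  22 is even
Evens: [22, 10, 2, 22]
Count of evens = 4
Final answer: 4


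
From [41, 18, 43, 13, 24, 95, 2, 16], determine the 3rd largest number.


Sort descending: [95, 43, 41, 24, 18, 16, 13, 2]
The 3rd element (1-indexed) is at index 2.
Value = 41
Final answer: 41


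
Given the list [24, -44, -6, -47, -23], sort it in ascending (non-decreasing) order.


Original list: [24, -44, -6, -47, -23]
Repeatedly take the smallest remaining element:
  Remaining [24, -44, -6, -47, -23] -> smallest is -47
  Remaining [24, -44, -6, -23] -> smallest is -44
  Remaining [24, -6, -23] -> smallest is -23
  Remaining [24, -6] -> smallest is -6
  Remaining [24] -> smallest is 24
Collecting the picks in order gives the sorted list.
Final answer: [-47, -44, -23, -6, 24]


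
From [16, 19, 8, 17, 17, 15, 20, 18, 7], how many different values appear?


List all unique values:
Distinct values: [7, 8, 15, 16, 17, 18, 19, 20]
Count = 8
Final answer: 8


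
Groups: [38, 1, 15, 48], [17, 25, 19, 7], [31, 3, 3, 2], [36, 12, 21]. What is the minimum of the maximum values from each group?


Find max of each group:
  Group 1: [38, 1, 15, 48] -> max = 48
  Group 2: [17, 25, 19, 7] -> max = 25
  Group 3: [31, 3, 3, 2] -> max = 31
  Group 4: [36, 12, 21] -> max = 36
Maxes: [48, 25, 31, 36]
Minimum of maxes = 25
Final answer: 25


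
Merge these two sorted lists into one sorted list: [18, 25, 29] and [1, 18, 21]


List A: [18, 25, 29]
List B: [1, 18, 21]
Repeatedly compare the front elements and take the smaller:
  18 vs 1 -> take 1
  18 vs 18 -> take 18
  25 vs 18 -> take 18
  25 vs 21 -> take 21
  B is exhausted; append the rest of A: [25, 29]
Final answer: [1, 18, 18, 21, 25, 29]


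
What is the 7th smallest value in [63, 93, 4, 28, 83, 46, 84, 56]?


Sort ascending: [4, 28, 46, 56, 63, 83, 84, 93]
The 7th element (1-indexed) is at index 6.
Value = 84
Final answer: 84


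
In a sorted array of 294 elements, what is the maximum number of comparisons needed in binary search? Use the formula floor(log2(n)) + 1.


Binary search halves the search space each step.
Maximum comparisons = floor(log2(294)) + 1
log2(294) = 8.1997
floor(log2(294)) = 8, so 8 + 1 = 9
Final answer: 9


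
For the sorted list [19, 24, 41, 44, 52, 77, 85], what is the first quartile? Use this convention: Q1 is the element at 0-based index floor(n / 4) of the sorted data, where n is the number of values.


The list has n = 7 elements.
Q1 index = floor(7 / 4) = floor(1.75) = 1
Counting from index 0 in the sorted data, the element at index 1 is 24.
Final answer: 24


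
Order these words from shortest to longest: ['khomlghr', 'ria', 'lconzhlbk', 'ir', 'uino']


Compute lengths:
  'khomlghr' has length 8
  'ria' has length 3
  'lconzhlbk' has length 9
  'ir' has length 2
  'uino' has length 4
Lengths in increasing order: 2 < 3 < 4 < 8 < 9
Listing the words in that order gives the answer.
Final answer: ['ir', 'ria', 'uino', 'khomlghr', 'lconzhlbk']


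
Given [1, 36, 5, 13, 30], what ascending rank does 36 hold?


Sort ascending: [1, 5, 13, 30, 36]
Find 36 in the sorted list.
36 is at position 5 (1-indexed).
Final answer: 5


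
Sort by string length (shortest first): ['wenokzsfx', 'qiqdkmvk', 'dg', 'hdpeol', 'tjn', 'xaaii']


Compute lengths:
  'wenokzsfx' has length 9
  'qiqdkmvk' has length 8
  'dg' has length 2
  'hdpeol' has length 6
  'tjn' has length 3
  'xaaii' has length 5
Lengths in increasing order: 2 < 3 < 5 < 6 < 8 < 9
Listing the words in that order gives the answer.
Final answer: ['dg', 'tjn', 'xaaii', 'hdpeol', 'qiqdkmvk', 'wenokzsfx']


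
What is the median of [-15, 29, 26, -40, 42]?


First, sort the list: [-40, -15, 26, 29, 42]
The list has 5 elements (odd count).
The middle index is 2 (0-based), and the element there is 26.
Final answer: 26


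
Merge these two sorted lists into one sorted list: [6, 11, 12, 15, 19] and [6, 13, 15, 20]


List A: [6, 11, 12, 15, 19]
List B: [6, 13, 15, 20]
Repeatedly compare the front elements and take the smaller:
  6 vs 6 -> take 6
  11 vs 6 -> take 6
  11 vs 13 -> take 11
  12 vs 13 -> take 12
  15 vs 13 -> take 13
  15 vs 15 -> take 15
  19 vs 15 -> take 15
  19 vs 20 -> take 19
  A is exhausted; append the rest of B: [20]
Final answer: [6, 6, 11, 12, 13, 15, 15, 19, 20]


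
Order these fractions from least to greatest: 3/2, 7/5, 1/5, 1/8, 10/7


Convert to decimal for comparison:
  3/2 = 1.5
  7/5 = 1.4
  1/5 = 0.2
  1/8 = 0.125
  10/7 = 1.4286
Decimals in increasing order: 0.125 < 0.2 < 1.4 < 1.4286 < 1.5
Writing each back as its fraction gives the sorted order.
Final answer: 1/8, 1/5, 7/5, 10/7, 3/2


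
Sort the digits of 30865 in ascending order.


The number 30865 has digits: 3, 0, 8, 6, 5
Sorted: 0, 3, 5, 6, 8
Joining the sorted digits gives the result.
Final answer: 03568


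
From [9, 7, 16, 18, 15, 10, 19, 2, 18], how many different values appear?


List all unique values:
Distinct values: [2, 7, 9, 10, 15, 16, 18, 19]
Count = 8
Final answer: 8


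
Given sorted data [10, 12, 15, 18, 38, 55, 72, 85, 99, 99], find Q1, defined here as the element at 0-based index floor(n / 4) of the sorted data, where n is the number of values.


The list has n = 10 elements.
Q1 index = floor(10 / 4) = floor(2.5) = 2
Counting from index 0 in the sorted data, the element at index 2 is 15.
Final answer: 15


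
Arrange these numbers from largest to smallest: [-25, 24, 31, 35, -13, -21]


Original list: [-25, 24, 31, 35, -13, -21]
Repeatedly take the largest remaining element:
  Remaining [-25, 24, 31, 35, -13, -21] -> largest is 35
  Remaining [-25, 24, 31, -13, -21] -> largest is 31
  Remaining [-25, 24, -13, -21] -> largest is 24
  Remaining [-25, -13, -21] -> largest is -13
  Remaining [-25, -21] -> largest is -21
  Remaining [-25] -> largest is -25
Collecting the picks in order gives the descending list.
Final answer: [35, 31, 24, -13, -21, -25]


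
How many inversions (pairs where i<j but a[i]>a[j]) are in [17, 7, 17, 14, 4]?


For each element, count the later elements that are smaller than it:
  17 (index 0): smaller elements after it = [7, 14, 4] -> 3
  7 (index 1): smaller elements after it = [4] -> 1
  17 (index 2): smaller elements after it = [14, 4] -> 2
  14 (index 3): smaller elements after it = [4] -> 1
Total inversions = 3 + 1 + 2 + 1 = 7
Final answer: 7


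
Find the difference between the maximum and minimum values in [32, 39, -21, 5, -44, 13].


Maximum value: 39
Minimum value: -44
Range = 39 - (-44) = 83
Final answer: 83


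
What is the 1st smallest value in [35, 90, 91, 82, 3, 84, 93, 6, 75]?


Sort ascending: [3, 6, 35, 75, 82, 84, 90, 91, 93]
The 1st element (1-indexed) is at index 0.
Value = 3
Final answer: 3


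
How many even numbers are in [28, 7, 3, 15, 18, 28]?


Check each element:
  28 is even
  7 is odd
  3 is odd
  15 is odd
  18 is even
  28 is even
Evens: [28, 18, 28]
Count of evens = 3
Final answer: 3


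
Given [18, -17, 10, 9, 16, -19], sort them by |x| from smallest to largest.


Compute absolute values:
  |18| = 18
  |-17| = 17
  |10| = 10
  |9| = 9
  |16| = 16
  |-19| = 19
Absolute values in increasing order: 9 < 10 < 16 < 17 < 18 < 19
Listing the original numbers in that order gives the answer.
Final answer: [9, 10, 16, -17, 18, -19]


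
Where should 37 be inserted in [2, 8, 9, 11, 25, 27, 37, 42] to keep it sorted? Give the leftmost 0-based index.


List is sorted: [2, 8, 9, 11, 25, 27, 37, 42]
We need the leftmost position where 37 can be inserted, i.e. the first index whose element is >= 37 (or the end of the list if none is).
Binary search with low=0, high=8 (0-based indices):
  low=0, high=8, mid=4: a[4]=25 < 37, so low = 5
  low=5, high=8, mid=6: a[6]=37 >= 37, so high = 6
  low=5, high=6, mid=5: a[5]=27 < 37, so low = 6
Now low = high = 6, so the insertion index is 6.
Final answer: 6


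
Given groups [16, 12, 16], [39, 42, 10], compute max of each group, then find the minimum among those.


Find max of each group:
  Group 1: [16, 12, 16] -> max = 16
  Group 2: [39, 42, 10] -> max = 42
Maxes: [16, 42]
Minimum of maxes = 16
Final answer: 16


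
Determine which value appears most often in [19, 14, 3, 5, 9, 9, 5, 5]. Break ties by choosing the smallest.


Count the frequency of each value:
  3 appears 1 time(s)
  5 appears 3 time(s)
  9 appears 2 time(s)
  14 appears 1 time(s)
  19 appears 1 time(s)
Maximum frequency is 3.
Only 5 reaches that frequency, so it is the mode.
Final answer: 5


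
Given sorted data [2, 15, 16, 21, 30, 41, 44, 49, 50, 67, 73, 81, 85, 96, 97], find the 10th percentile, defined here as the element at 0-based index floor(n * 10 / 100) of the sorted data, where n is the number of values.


The dataset has n = 15 elements.
Index = floor(15 * 10 / 100) = floor(150 / 100) = floor(1.5) = 1
Counting from index 0 in the sorted data, the element at index 1 is 15.
Final answer: 15


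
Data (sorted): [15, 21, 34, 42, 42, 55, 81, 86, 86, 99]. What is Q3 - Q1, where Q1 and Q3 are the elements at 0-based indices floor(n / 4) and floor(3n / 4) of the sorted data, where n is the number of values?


The data has n = 10 elements.
Q1 index = floor(10 / 4) = floor(2.5) = 2; Q3 index = floor(3 * 10 / 4) = floor(7.5) = 7
Q1 = element at index 2 = 34
Q3 = element at index 7 = 86
IQR = 86 - 34 = 52
Final answer: 52


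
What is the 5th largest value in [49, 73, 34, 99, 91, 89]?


Sort descending: [99, 91, 89, 73, 49, 34]
The 5th element (1-indexed) is at index 4.
Value = 49
Final answer: 49


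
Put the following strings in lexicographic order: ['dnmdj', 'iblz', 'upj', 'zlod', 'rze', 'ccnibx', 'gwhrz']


Compare strings character by character (the first differing letter decides):
  'ccnibx' < 'dnmdj' since 'c' < 'd' at position 1
  'dnmdj' < 'gwhrz' since 'd' < 'g' at position 1
  'gwhrz' < 'iblz' since 'g' < 'i' at position 1
  'iblz' < 'rze' since 'i' < 'r' at position 1
  'rze' < 'upj' since 'r' < 'u' at position 1
  'upj' < 'zlod' since 'u' < 'z' at position 1
Chaining these comparisons gives the alphabetical order.
Final answer: ['ccnibx', 'dnmdj', 'gwhrz', 'iblz', 'rze', 'upj', 'zlod']


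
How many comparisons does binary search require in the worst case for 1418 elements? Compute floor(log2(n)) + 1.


Binary search halves the search space each step.
Maximum comparisons = floor(log2(1418)) + 1
log2(1418) = 10.4696
floor(log2(1418)) = 10, so 10 + 1 = 11
Final answer: 11


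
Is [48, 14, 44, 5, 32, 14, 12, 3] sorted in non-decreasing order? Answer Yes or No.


Check consecutive pairs:
  48 <= 14? False
  14 <= 44? True
  44 <= 5? False
  5 <= 32? True
  32 <= 14? False
  14 <= 12? False
  12 <= 3? False
5 consecutive pair(s) are out of order, so the list is not sorted.
Final answer: No


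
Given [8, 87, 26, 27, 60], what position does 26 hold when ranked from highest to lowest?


Sort descending: [87, 60, 27, 26, 8]
Find 26 in the sorted list.
26 is at position 4.
Final answer: 4


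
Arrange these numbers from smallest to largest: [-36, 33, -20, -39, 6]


Original list: [-36, 33, -20, -39, 6]
Repeatedly take the smallest remaining element:
  Remaining [-36, 33, -20, -39, 6] -> smallest is -39
  Remaining [-36, 33, -20, 6] -> smallest is -36
  Remaining [33, -20, 6] -> smallest is -20
  Remaining [33, 6] -> smallest is 6
  Remaining [33] -> smallest is 33
Collecting the picks in order gives the sorted list.
Final answer: [-39, -36, -20, 6, 33]


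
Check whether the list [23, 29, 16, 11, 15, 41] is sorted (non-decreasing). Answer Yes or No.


Check consecutive pairs:
  23 <= 29? True
  29 <= 16? False
  16 <= 11? False
  11 <= 15? True
  15 <= 41? True
2 consecutive pair(s) are out of order, so the list is not sorted.
Final answer: No


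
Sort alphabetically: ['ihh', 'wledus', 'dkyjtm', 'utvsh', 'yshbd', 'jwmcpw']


Compare strings character by character (the first differing letter decides):
  'dkyjtm' < 'ihh' since 'd' < 'i' at position 1
  'ihh' < 'jwmcpw' since 'i' < 'j' at position 1
  'jwmcpw' < 'utvsh' since 'j' < 'u' at position 1
  'utvsh' < 'wledus' since 'u' < 'w' at position 1
  'wledus' < 'yshbd' since 'w' < 'y' at position 1
Chaining these comparisons gives the alphabetical order.
Final answer: ['dkyjtm', 'ihh', 'jwmcpw', 'utvsh', 'wledus', 'yshbd']


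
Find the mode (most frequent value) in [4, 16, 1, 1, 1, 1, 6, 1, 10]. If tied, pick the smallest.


Count the frequency of each value:
  1 appears 5 time(s)
  4 appears 1 time(s)
  6 appears 1 time(s)
  10 appears 1 time(s)
  16 appears 1 time(s)
Maximum frequency is 5.
Only 1 reaches that frequency, so it is the mode.
Final answer: 1


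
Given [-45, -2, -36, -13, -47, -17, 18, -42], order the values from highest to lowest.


Original list: [-45, -2, -36, -13, -47, -17, 18, -42]
Repeatedly take the largest remaining element:
  Remaining [-45, -2, -36, -13, -47, -17, 18, -42] -> largest is 18
  Remaining [-45, -2, -36, -13, -47, -17, -42] -> largest is -2
  Remaining [-45, -36, -13, -47, -17, -42] -> largest is -13
  Remaining [-45, -36, -47, -17, -42] -> largest is -17
  Remaining [-45, -36, -47, -42] -> largest is -36
  Remaining [-45, -47, -42] -> largest is -42
  Remaining [-45, -47] -> largest is -45
  Remaining [-47] -> largest is -47
Collecting the picks in order gives the descending list.
Final answer: [18, -2, -13, -17, -36, -42, -45, -47]


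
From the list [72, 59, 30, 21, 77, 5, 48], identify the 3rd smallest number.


Sort ascending: [5, 21, 30, 48, 59, 72, 77]
The 3rd element (1-indexed) is at index 2.
Value = 30
Final answer: 30


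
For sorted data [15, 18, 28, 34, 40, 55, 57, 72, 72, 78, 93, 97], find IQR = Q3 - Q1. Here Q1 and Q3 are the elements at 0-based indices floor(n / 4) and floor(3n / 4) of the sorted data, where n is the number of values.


The data has n = 12 elements.
Q1 index = floor(12 / 4) = floor(3) = 3; Q3 index = floor(3 * 12 / 4) = floor(9) = 9
Q1 = element at index 3 = 34
Q3 = element at index 9 = 78
IQR = 78 - 34 = 44
Final answer: 44


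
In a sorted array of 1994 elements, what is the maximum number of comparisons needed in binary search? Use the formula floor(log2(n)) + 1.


Binary search halves the search space each step.
Maximum comparisons = floor(log2(1994)) + 1
log2(1994) = 10.9614
floor(log2(1994)) = 10, so 10 + 1 = 11
Final answer: 11


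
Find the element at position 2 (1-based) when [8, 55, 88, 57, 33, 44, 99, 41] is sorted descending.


Sort descending: [99, 88, 57, 55, 44, 41, 33, 8]
The 2nd element (1-indexed) is at index 1.
Value = 88
Final answer: 88


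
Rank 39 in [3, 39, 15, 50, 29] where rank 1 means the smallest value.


Sort ascending: [3, 15, 29, 39, 50]
Find 39 in the sorted list.
39 is at position 4 (1-indexed).
Final answer: 4


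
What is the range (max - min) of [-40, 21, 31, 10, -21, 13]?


Maximum value: 31
Minimum value: -40
Range = 31 - (-40) = 71
Final answer: 71


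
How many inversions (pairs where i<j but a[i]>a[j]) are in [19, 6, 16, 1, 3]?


For each element, count the later elements that are smaller than it:
  19 (index 0): smaller elements after it = [6, 16, 1, 3] -> 4
  6 (index 1): smaller elements after it = [1, 3] -> 2
  16 (index 2): smaller elements after it = [1, 3] -> 2
  1 (index 3): smaller elements after it = [] -> 0
Total inversions = 4 + 2 + 2 + 0 = 8
Final answer: 8


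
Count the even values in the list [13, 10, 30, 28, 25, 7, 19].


Check each element:
  13 is odd
  10 is even
  30 is even
  28 is even
  25 is odd
  7 is odd
  19 is odd
Evens: [10, 30, 28]
Count of evens = 3
Final answer: 3


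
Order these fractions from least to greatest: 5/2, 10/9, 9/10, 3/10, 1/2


Convert to decimal for comparison:
  5/2 = 2.5
  10/9 = 1.1111
  9/10 = 0.9
  3/10 = 0.3
  1/2 = 0.5
Decimals in increasing order: 0.3 < 0.5 < 0.9 < 1.1111 < 2.5
Writing each back as its fraction gives the sorted order.
Final answer: 3/10, 1/2, 9/10, 10/9, 5/2


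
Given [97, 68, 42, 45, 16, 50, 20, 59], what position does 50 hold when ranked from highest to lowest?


Sort descending: [97, 68, 59, 50, 45, 42, 20, 16]
Find 50 in the sorted list.
50 is at position 4.
Final answer: 4


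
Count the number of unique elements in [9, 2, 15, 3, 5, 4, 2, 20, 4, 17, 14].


List all unique values:
Distinct values: [2, 3, 4, 5, 9, 14, 15, 17, 20]
Count = 9
Final answer: 9


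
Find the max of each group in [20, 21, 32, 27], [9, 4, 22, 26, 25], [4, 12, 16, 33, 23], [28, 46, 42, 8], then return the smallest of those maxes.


Find max of each group:
  Group 1: [20, 21, 32, 27] -> max = 32
  Group 2: [9, 4, 22, 26, 25] -> max = 26
  Group 3: [4, 12, 16, 33, 23] -> max = 33
  Group 4: [28, 46, 42, 8] -> max = 46
Maxes: [32, 26, 33, 46]
Minimum of maxes = 26
Final answer: 26


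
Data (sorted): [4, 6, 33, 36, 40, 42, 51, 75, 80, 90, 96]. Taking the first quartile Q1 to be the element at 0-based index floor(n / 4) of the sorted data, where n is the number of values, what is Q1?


The list has n = 11 elements.
Q1 index = floor(11 / 4) = floor(2.75) = 2
Counting from index 0 in the sorted data, the element at index 2 is 33.
Final answer: 33


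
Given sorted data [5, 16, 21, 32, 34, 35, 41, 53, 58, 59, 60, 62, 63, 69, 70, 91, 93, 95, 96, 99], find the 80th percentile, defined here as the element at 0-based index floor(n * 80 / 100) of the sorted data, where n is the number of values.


The dataset has n = 20 elements.
Index = floor(20 * 80 / 100) = floor(1600 / 100) = floor(16) = 16
Counting from index 0 in the sorted data, the element at index 16 is 93.
Final answer: 93


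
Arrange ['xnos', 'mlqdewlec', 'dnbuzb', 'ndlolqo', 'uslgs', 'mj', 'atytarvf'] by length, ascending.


Compute lengths:
  'xnos' has length 4
  'mlqdewlec' has length 9
  'dnbuzb' has length 6
  'ndlolqo' has length 7
  'uslgs' has length 5
  'mj' has length 2
  'atytarvf' has length 8
Lengths in increasing order: 2 < 4 < 5 < 6 < 7 < 8 < 9
Listing the words in that order gives the answer.
Final answer: ['mj', 'xnos', 'uslgs', 'dnbuzb', 'ndlolqo', 'atytarvf', 'mlqdewlec']


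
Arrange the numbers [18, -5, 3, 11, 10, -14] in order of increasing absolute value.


Compute absolute values:
  |18| = 18
  |-5| = 5
  |3| = 3
  |11| = 11
  |10| = 10
  |-14| = 14
Absolute values in increasing order: 3 < 5 < 10 < 11 < 14 < 18
Listing the original numbers in that order gives the answer.
Final answer: [3, -5, 10, 11, -14, 18]


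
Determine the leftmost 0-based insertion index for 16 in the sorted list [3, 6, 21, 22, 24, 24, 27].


List is sorted: [3, 6, 21, 22, 24, 24, 27]
We need the leftmost position where 16 can be inserted, i.e. the first index whose element is >= 16 (or the end of the list if none is).
Binary search with low=0, high=7 (0-based indices):
  low=0, high=7, mid=3: a[3]=22 >= 16, so high = 3
  low=0, high=3, mid=1: a[1]=6 < 16, so low = 2
  low=2, high=3, mid=2: a[2]=21 >= 16, so high = 2
Now low = high = 2, so the insertion index is 2.
Final answer: 2


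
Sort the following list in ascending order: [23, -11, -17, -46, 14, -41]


Original list: [23, -11, -17, -46, 14, -41]
Repeatedly take the smallest remaining element:
  Remaining [23, -11, -17, -46, 14, -41] -> smallest is -46
  Remaining [23, -11, -17, 14, -41] -> smallest is -41
  Remaining [23, -11, -17, 14] -> smallest is -17
  Remaining [23, -11, 14] -> smallest is -11
  Remaining [23, 14] -> smallest is 14
  Remaining [23] -> smallest is 23
Collecting the picks in order gives the sorted list.
Final answer: [-46, -41, -17, -11, 14, 23]


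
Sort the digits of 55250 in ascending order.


The number 55250 has digits: 5, 5, 2, 5, 0
Sorted: 0, 2, 5, 5, 5
Joining the sorted digits gives the result.
Final answer: 02555


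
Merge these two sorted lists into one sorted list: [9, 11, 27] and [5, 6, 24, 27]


List A: [9, 11, 27]
List B: [5, 6, 24, 27]
Repeatedly compare the front elements and take the smaller:
  9 vs 5 -> take 5
  9 vs 6 -> take 6
  9 vs 24 -> take 9
  11 vs 24 -> take 11
  27 vs 24 -> take 24
  27 vs 27 -> take 27
  A is exhausted; append the rest of B: [27]
Final answer: [5, 6, 9, 11, 24, 27, 27]


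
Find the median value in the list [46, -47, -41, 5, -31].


First, sort the list: [-47, -41, -31, 5, 46]
The list has 5 elements (odd count).
The middle index is 2 (0-based), and the element there is -31.
Final answer: -31


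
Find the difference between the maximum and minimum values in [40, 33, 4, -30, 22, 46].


Maximum value: 46
Minimum value: -30
Range = 46 - (-30) = 76
Final answer: 76


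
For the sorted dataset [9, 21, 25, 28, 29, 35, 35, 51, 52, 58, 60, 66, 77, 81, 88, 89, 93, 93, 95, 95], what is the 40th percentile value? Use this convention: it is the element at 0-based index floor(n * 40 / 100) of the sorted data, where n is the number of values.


The dataset has n = 20 elements.
Index = floor(20 * 40 / 100) = floor(800 / 100) = floor(8) = 8
Counting from index 0 in the sorted data, the element at index 8 is 52.
Final answer: 52


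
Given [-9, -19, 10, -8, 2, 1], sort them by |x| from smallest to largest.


Compute absolute values:
  |-9| = 9
  |-19| = 19
  |10| = 10
  |-8| = 8
  |2| = 2
  |1| = 1
Absolute values in increasing order: 1 < 2 < 8 < 9 < 10 < 19
Listing the original numbers in that order gives the answer.
Final answer: [1, 2, -8, -9, 10, -19]


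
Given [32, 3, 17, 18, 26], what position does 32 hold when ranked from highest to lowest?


Sort descending: [32, 26, 18, 17, 3]
Find 32 in the sorted list.
32 is at position 1.
Final answer: 1


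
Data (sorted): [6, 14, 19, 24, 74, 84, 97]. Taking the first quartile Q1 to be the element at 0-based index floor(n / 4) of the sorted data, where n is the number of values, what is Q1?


The list has n = 7 elements.
Q1 index = floor(7 / 4) = floor(1.75) = 1
Counting from index 0 in the sorted data, the element at index 1 is 14.
Final answer: 14


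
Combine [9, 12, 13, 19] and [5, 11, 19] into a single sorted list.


List A: [9, 12, 13, 19]
List B: [5, 11, 19]
Repeatedly compare the front elements and take the smaller:
  9 vs 5 -> take 5
  9 vs 11 -> take 9
  12 vs 11 -> take 11
  12 vs 19 -> take 12
  13 vs 19 -> take 13
  19 vs 19 -> take 19
  A is exhausted; append the rest of B: [19]
Final answer: [5, 9, 11, 12, 13, 19, 19]


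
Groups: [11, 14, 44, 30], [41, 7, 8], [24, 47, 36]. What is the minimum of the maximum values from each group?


Find max of each group:
  Group 1: [11, 14, 44, 30] -> max = 44
  Group 2: [41, 7, 8] -> max = 41
  Group 3: [24, 47, 36] -> max = 47
Maxes: [44, 41, 47]
Minimum of maxes = 41
Final answer: 41


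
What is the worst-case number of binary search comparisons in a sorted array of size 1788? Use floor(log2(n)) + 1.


Binary search halves the search space each step.
Maximum comparisons = floor(log2(1788)) + 1
log2(1788) = 10.8041
floor(log2(1788)) = 10, so 10 + 1 = 11
Final answer: 11


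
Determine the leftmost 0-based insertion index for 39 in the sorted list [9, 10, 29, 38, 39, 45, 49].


List is sorted: [9, 10, 29, 38, 39, 45, 49]
We need the leftmost position where 39 can be inserted, i.e. the first index whose element is >= 39 (or the end of the list if none is).
Binary search with low=0, high=7 (0-based indices):
  low=0, high=7, mid=3: a[3]=38 < 39, so low = 4
  low=4, high=7, mid=5: a[5]=45 >= 39, so high = 5
  low=4, high=5, mid=4: a[4]=39 >= 39, so high = 4
Now low = high = 4, so the insertion index is 4.
Final answer: 4


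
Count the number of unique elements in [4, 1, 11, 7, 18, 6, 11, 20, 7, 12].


List all unique values:
Distinct values: [1, 4, 6, 7, 11, 12, 18, 20]
Count = 8
Final answer: 8


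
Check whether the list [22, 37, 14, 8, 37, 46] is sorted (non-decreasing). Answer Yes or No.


Check consecutive pairs:
  22 <= 37? True
  37 <= 14? False
  14 <= 8? False
  8 <= 37? True
  37 <= 46? True
2 consecutive pair(s) are out of order, so the list is not sorted.
Final answer: No


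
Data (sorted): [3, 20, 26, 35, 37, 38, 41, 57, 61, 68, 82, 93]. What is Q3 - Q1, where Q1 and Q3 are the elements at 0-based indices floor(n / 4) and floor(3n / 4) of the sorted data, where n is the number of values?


The data has n = 12 elements.
Q1 index = floor(12 / 4) = floor(3) = 3; Q3 index = floor(3 * 12 / 4) = floor(9) = 9
Q1 = element at index 3 = 35
Q3 = element at index 9 = 68
IQR = 68 - 35 = 33
Final answer: 33


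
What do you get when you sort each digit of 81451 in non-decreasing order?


The number 81451 has digits: 8, 1, 4, 5, 1
Sorted: 1, 1, 4, 5, 8
Joining the sorted digits gives the result.
Final answer: 11458


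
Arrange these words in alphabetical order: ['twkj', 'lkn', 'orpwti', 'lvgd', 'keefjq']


Compare strings character by character (the first differing letter decides):
  'keefjq' < 'lkn' since 'k' < 'l' at position 1
  'lkn' < 'lvgd' since 'k' < 'v' at position 2
  'lvgd' < 'orpwti' since 'l' < 'o' at position 1
  'orpwti' < 'twkj' since 'o' < 't' at position 1
Chaining these comparisons gives the alphabetical order.
Final answer: ['keefjq', 'lkn', 'lvgd', 'orpwti', 'twkj']


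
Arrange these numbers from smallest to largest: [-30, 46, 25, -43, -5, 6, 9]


Original list: [-30, 46, 25, -43, -5, 6, 9]
Repeatedly take the smallest remaining element:
  Remaining [-30, 46, 25, -43, -5, 6, 9] -> smallest is -43
  Remaining [-30, 46, 25, -5, 6, 9] -> smallest is -30
  Remaining [46, 25, -5, 6, 9] -> smallest is -5
  Remaining [46, 25, 6, 9] -> smallest is 6
  Remaining [46, 25, 9] -> smallest is 9
  Remaining [46, 25] -> smallest is 25
  Remaining [46] -> smallest is 46
Collecting the picks in order gives the sorted list.
Final answer: [-43, -30, -5, 6, 9, 25, 46]


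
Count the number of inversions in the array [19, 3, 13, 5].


For each element, count the later elements that are smaller than it:
  19 (index 0): smaller elements after it = [3, 13, 5] -> 3
  3 (index 1): smaller elements after it = [] -> 0
  13 (index 2): smaller elements after it = [5] -> 1
Total inversions = 3 + 0 + 1 = 4
Final answer: 4


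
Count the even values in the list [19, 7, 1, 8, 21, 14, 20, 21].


Check each element:
  19 is odd
  7 is odd
  1 is odd
  8 is even
  21 is odd
  14 is even
  20 is even
  21 is odd
Evens: [8, 14, 20]
Count of evens = 3
Final answer: 3


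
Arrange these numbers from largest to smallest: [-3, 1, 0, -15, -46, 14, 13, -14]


Original list: [-3, 1, 0, -15, -46, 14, 13, -14]
Repeatedly take the largest remaining element:
  Remaining [-3, 1, 0, -15, -46, 14, 13, -14] -> largest is 14
  Remaining [-3, 1, 0, -15, -46, 13, -14] -> largest is 13
  Remaining [-3, 1, 0, -15, -46, -14] -> largest is 1
  Remaining [-3, 0, -15, -46, -14] -> largest is 0
  Remaining [-3, -15, -46, -14] -> largest is -3
  Remaining [-15, -46, -14] -> largest is -14
  Remaining [-15, -46] -> largest is -15
  Remaining [-46] -> largest is -46
Collecting the picks in order gives the descending list.
Final answer: [14, 13, 1, 0, -3, -14, -15, -46]


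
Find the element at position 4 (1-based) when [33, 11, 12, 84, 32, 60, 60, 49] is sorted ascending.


Sort ascending: [11, 12, 32, 33, 49, 60, 60, 84]
The 4th element (1-indexed) is at index 3.
Value = 33
Final answer: 33


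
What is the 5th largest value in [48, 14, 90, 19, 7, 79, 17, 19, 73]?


Sort descending: [90, 79, 73, 48, 19, 19, 17, 14, 7]
The 5th element (1-indexed) is at index 4.
Value = 19
Final answer: 19


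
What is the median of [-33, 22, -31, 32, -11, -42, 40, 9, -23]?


First, sort the list: [-42, -33, -31, -23, -11, 9, 22, 32, 40]
The list has 9 elements (odd count).
The middle index is 4 (0-based), and the element there is -11.
Final answer: -11


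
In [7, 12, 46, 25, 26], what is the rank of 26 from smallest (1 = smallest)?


Sort ascending: [7, 12, 25, 26, 46]
Find 26 in the sorted list.
26 is at position 4 (1-indexed).
Final answer: 4


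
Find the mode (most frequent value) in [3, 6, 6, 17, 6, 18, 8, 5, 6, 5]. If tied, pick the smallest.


Count the frequency of each value:
  3 appears 1 time(s)
  5 appears 2 time(s)
  6 appears 4 time(s)
  8 appears 1 time(s)
  17 appears 1 time(s)
  18 appears 1 time(s)
Maximum frequency is 4.
Only 6 reaches that frequency, so it is the mode.
Final answer: 6


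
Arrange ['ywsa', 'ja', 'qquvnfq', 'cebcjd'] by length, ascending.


Compute lengths:
  'ywsa' has length 4
  'ja' has length 2
  'qquvnfq' has length 7
  'cebcjd' has length 6
Lengths in increasing order: 2 < 4 < 6 < 7
Listing the words in that order gives the answer.
Final answer: ['ja', 'ywsa', 'cebcjd', 'qquvnfq']


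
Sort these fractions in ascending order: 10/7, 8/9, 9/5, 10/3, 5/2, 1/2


Convert to decimal for comparison:
  10/7 = 1.4286
  8/9 = 0.8889
  9/5 = 1.8
  10/3 = 3.3333
  5/2 = 2.5
  1/2 = 0.5
Decimals in increasing order: 0.5 < 0.8889 < 1.4286 < 1.8 < 2.5 < 3.3333
Writing each back as its fraction gives the sorted order.
Final answer: 1/2, 8/9, 10/7, 9/5, 5/2, 10/3


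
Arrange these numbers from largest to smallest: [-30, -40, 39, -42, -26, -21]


Original list: [-30, -40, 39, -42, -26, -21]
Repeatedly take the largest remaining element:
  Remaining [-30, -40, 39, -42, -26, -21] -> largest is 39
  Remaining [-30, -40, -42, -26, -21] -> largest is -21
  Remaining [-30, -40, -42, -26] -> largest is -26
  Remaining [-30, -40, -42] -> largest is -30
  Remaining [-40, -42] -> largest is -40
  Remaining [-42] -> largest is -42
Collecting the picks in order gives the descending list.
Final answer: [39, -21, -26, -30, -40, -42]


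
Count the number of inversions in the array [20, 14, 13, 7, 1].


For each element, count the later elements that are smaller than it:
  20 (index 0): smaller elements after it = [14, 13, 7, 1] -> 4
  14 (index 1): smaller elements after it = [13, 7, 1] -> 3
  13 (index 2): smaller elements after it = [7, 1] -> 2
  7 (index 3): smaller elements after it = [1] -> 1
Total inversions = 4 + 3 + 2 + 1 = 10
Final answer: 10


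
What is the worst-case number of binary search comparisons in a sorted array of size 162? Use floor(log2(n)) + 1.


Binary search halves the search space each step.
Maximum comparisons = floor(log2(162)) + 1
log2(162) = 7.3399
floor(log2(162)) = 7, so 7 + 1 = 8
Final answer: 8


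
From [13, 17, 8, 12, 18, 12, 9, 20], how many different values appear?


List all unique values:
Distinct values: [8, 9, 12, 13, 17, 18, 20]
Count = 7
Final answer: 7


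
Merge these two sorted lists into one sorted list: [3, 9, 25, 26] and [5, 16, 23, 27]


List A: [3, 9, 25, 26]
List B: [5, 16, 23, 27]
Repeatedly compare the front elements and take the smaller:
  3 vs 5 -> take 3
  9 vs 5 -> take 5
  9 vs 16 -> take 9
  25 vs 16 -> take 16
  25 vs 23 -> take 23
  25 vs 27 -> take 25
  26 vs 27 -> take 26
  A is exhausted; append the rest of B: [27]
Final answer: [3, 5, 9, 16, 23, 25, 26, 27]


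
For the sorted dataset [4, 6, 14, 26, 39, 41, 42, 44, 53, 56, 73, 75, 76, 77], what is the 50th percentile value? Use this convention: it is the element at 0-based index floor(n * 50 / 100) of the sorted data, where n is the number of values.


The dataset has n = 14 elements.
Index = floor(14 * 50 / 100) = floor(700 / 100) = floor(7) = 7
Counting from index 0 in the sorted data, the element at index 7 is 44.
Final answer: 44


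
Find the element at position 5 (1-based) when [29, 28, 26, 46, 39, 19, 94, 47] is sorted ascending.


Sort ascending: [19, 26, 28, 29, 39, 46, 47, 94]
The 5th element (1-indexed) is at index 4.
Value = 39
Final answer: 39


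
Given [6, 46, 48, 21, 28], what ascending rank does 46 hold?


Sort ascending: [6, 21, 28, 46, 48]
Find 46 in the sorted list.
46 is at position 4 (1-indexed).
Final answer: 4


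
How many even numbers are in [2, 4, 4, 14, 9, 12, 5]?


Check each element:
  2 is even
  4 is even
  4 is even
  14 is even
  9 is odd
  12 is even
  5 is odd
Evens: [2, 4, 4, 14, 12]
Count of evens = 5
Final answer: 5


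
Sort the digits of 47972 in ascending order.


The number 47972 has digits: 4, 7, 9, 7, 2
Sorted: 2, 4, 7, 7, 9
Joining the sorted digits gives the result.
Final answer: 24779


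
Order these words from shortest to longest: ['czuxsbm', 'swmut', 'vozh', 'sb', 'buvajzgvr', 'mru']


Compute lengths:
  'czuxsbm' has length 7
  'swmut' has length 5
  'vozh' has length 4
  'sb' has length 2
  'buvajzgvr' has length 9
  'mru' has length 3
Lengths in increasing order: 2 < 3 < 4 < 5 < 7 < 9
Listing the words in that order gives the answer.
Final answer: ['sb', 'mru', 'vozh', 'swmut', 'czuxsbm', 'buvajzgvr']


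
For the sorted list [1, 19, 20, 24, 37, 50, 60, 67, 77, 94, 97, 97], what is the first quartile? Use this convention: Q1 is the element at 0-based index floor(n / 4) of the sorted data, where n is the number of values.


The list has n = 12 elements.
Q1 index = floor(12 / 4) = floor(3) = 3
Counting from index 0 in the sorted data, the element at index 3 is 24.
Final answer: 24


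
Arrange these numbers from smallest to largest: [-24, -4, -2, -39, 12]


Original list: [-24, -4, -2, -39, 12]
Repeatedly take the smallest remaining element:
  Remaining [-24, -4, -2, -39, 12] -> smallest is -39
  Remaining [-24, -4, -2, 12] -> smallest is -24
  Remaining [-4, -2, 12] -> smallest is -4
  Remaining [-2, 12] -> smallest is -2
  Remaining [12] -> smallest is 12
Collecting the picks in order gives the sorted list.
Final answer: [-39, -24, -4, -2, 12]


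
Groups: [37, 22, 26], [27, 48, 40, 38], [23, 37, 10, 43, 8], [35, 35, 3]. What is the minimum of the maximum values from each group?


Find max of each group:
  Group 1: [37, 22, 26] -> max = 37
  Group 2: [27, 48, 40, 38] -> max = 48
  Group 3: [23, 37, 10, 43, 8] -> max = 43
  Group 4: [35, 35, 3] -> max = 35
Maxes: [37, 48, 43, 35]
Minimum of maxes = 35
Final answer: 35


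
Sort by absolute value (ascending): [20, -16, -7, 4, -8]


Compute absolute values:
  |20| = 20
  |-16| = 16
  |-7| = 7
  |4| = 4
  |-8| = 8
Absolute values in increasing order: 4 < 7 < 8 < 16 < 20
Listing the original numbers in that order gives the answer.
Final answer: [4, -7, -8, -16, 20]


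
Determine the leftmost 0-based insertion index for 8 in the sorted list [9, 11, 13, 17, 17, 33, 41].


List is sorted: [9, 11, 13, 17, 17, 33, 41]
We need the leftmost position where 8 can be inserted, i.e. the first index whose element is >= 8 (or the end of the list if none is).
Binary search with low=0, high=7 (0-based indices):
  low=0, high=7, mid=3: a[3]=17 >= 8, so high = 3
  low=0, high=3, mid=1: a[1]=11 >= 8, so high = 1
  low=0, high=1, mid=0: a[0]=9 >= 8, so high = 0
Now low = high = 0, so the insertion index is 0.
Final answer: 0


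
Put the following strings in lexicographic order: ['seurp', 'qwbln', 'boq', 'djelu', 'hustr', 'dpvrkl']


Compare strings character by character (the first differing letter decides):
  'boq' < 'djelu' since 'b' < 'd' at position 1
  'djelu' < 'dpvrkl' since 'j' < 'p' at position 2
  'dpvrkl' < 'hustr' since 'd' < 'h' at position 1
  'hustr' < 'qwbln' since 'h' < 'q' at position 1
  'qwbln' < 'seurp' since 'q' < 's' at position 1
Chaining these comparisons gives the alphabetical order.
Final answer: ['boq', 'djelu', 'dpvrkl', 'hustr', 'qwbln', 'seurp']


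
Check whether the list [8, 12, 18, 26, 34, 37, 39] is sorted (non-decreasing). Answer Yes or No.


Check consecutive pairs:
  8 <= 12? True
  12 <= 18? True
  18 <= 26? True
  26 <= 34? True
  34 <= 37? True
  37 <= 39? True
Every consecutive pair is in order, so the list is non-decreasing.
Final answer: Yes


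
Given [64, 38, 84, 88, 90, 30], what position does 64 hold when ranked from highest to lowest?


Sort descending: [90, 88, 84, 64, 38, 30]
Find 64 in the sorted list.
64 is at position 4.
Final answer: 4


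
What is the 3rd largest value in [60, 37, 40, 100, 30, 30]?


Sort descending: [100, 60, 40, 37, 30, 30]
The 3rd element (1-indexed) is at index 2.
Value = 40
Final answer: 40


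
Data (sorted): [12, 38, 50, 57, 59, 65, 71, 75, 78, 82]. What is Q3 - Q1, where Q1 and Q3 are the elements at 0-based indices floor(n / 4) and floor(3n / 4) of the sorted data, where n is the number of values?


The data has n = 10 elements.
Q1 index = floor(10 / 4) = floor(2.5) = 2; Q3 index = floor(3 * 10 / 4) = floor(7.5) = 7
Q1 = element at index 2 = 50
Q3 = element at index 7 = 75
IQR = 75 - 50 = 25
Final answer: 25


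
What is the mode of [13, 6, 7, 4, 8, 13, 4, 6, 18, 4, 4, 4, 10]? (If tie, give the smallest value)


Count the frequency of each value:
  4 appears 5 time(s)
  6 appears 2 time(s)
  7 appears 1 time(s)
  8 appears 1 time(s)
  10 appears 1 time(s)
  13 appears 2 time(s)
  18 appears 1 time(s)
Maximum frequency is 5.
Only 4 reaches that frequency, so it is the mode.
Final answer: 4


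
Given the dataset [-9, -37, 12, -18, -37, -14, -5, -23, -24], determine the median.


First, sort the list: [-37, -37, -24, -23, -18, -14, -9, -5, 12]
The list has 9 elements (odd count).
The middle index is 4 (0-based), and the element there is -18.
Final answer: -18


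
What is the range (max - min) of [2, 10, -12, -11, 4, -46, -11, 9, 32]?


Maximum value: 32
Minimum value: -46
Range = 32 - (-46) = 78
Final answer: 78


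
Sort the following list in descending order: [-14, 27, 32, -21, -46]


Original list: [-14, 27, 32, -21, -46]
Repeatedly take the largest remaining element:
  Remaining [-14, 27, 32, -21, -46] -> largest is 32
  Remaining [-14, 27, -21, -46] -> largest is 27
  Remaining [-14, -21, -46] -> largest is -14
  Remaining [-21, -46] -> largest is -21
  Remaining [-46] -> largest is -46
Collecting the picks in order gives the descending list.
Final answer: [32, 27, -14, -21, -46]


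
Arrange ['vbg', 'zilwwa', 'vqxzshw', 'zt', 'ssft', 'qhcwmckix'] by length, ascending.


Compute lengths:
  'vbg' has length 3
  'zilwwa' has length 6
  'vqxzshw' has length 7
  'zt' has length 2
  'ssft' has length 4
  'qhcwmckix' has length 9
Lengths in increasing order: 2 < 3 < 4 < 6 < 7 < 9
Listing the words in that order gives the answer.
Final answer: ['zt', 'vbg', 'ssft', 'zilwwa', 'vqxzshw', 'qhcwmckix']


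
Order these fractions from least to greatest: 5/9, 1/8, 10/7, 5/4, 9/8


Convert to decimal for comparison:
  5/9 = 0.5556
  1/8 = 0.125
  10/7 = 1.4286
  5/4 = 1.25
  9/8 = 1.125
Decimals in increasing order: 0.125 < 0.5556 < 1.125 < 1.25 < 1.4286
Writing each back as its fraction gives the sorted order.
Final answer: 1/8, 5/9, 9/8, 5/4, 10/7


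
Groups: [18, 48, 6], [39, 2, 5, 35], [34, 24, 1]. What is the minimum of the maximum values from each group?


Find max of each group:
  Group 1: [18, 48, 6] -> max = 48
  Group 2: [39, 2, 5, 35] -> max = 39
  Group 3: [34, 24, 1] -> max = 34
Maxes: [48, 39, 34]
Minimum of maxes = 34
Final answer: 34


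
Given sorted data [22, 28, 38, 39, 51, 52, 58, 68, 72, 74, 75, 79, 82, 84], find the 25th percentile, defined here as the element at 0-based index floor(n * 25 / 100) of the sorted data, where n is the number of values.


The dataset has n = 14 elements.
Index = floor(14 * 25 / 100) = floor(350 / 100) = floor(3.5) = 3
Counting from index 0 in the sorted data, the element at index 3 is 39.
Final answer: 39


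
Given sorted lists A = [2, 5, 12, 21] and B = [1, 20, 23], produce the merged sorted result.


List A: [2, 5, 12, 21]
List B: [1, 20, 23]
Repeatedly compare the front elements and take the smaller:
  2 vs 1 -> take 1
  2 vs 20 -> take 2
  5 vs 20 -> take 5
  12 vs 20 -> take 12
  21 vs 20 -> take 20
  21 vs 23 -> take 21
  A is exhausted; append the rest of B: [23]
Final answer: [1, 2, 5, 12, 20, 21, 23]


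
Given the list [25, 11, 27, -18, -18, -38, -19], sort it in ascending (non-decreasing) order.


Original list: [25, 11, 27, -18, -18, -38, -19]
Repeatedly take the smallest remaining element:
  Remaining [25, 11, 27, -18, -18, -38, -19] -> smallest is -38
  Remaining [25, 11, 27, -18, -18, -19] -> smallest is -19
  Remaining [25, 11, 27, -18, -18] -> smallest is -18
  Remaining [25, 11, 27, -18] -> smallest is -18
  Remaining [25, 11, 27] -> smallest is 11
  Remaining [25, 27] -> smallest is 25
  Remaining [27] -> smallest is 27
Collecting the picks in order gives the sorted list.
Final answer: [-38, -19, -18, -18, 11, 25, 27]
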